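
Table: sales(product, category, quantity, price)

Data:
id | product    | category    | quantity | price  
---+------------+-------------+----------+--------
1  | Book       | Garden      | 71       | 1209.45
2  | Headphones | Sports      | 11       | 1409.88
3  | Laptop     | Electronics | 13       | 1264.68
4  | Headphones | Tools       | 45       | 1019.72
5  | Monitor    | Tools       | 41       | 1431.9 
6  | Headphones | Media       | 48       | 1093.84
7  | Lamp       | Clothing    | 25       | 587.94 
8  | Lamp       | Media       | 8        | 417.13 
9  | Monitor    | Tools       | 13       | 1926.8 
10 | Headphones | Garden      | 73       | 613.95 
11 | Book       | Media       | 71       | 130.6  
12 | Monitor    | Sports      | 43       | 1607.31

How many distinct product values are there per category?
SELECT category, COUNT(DISTINCT product)
FROM sales
GROUP BY category

Result:
  Clothing: 1 distinct
  Electronics: 1 distinct
  Garden: 2 distinct
  Media: 3 distinct
  Sports: 2 distinct
  Tools: 2 distinct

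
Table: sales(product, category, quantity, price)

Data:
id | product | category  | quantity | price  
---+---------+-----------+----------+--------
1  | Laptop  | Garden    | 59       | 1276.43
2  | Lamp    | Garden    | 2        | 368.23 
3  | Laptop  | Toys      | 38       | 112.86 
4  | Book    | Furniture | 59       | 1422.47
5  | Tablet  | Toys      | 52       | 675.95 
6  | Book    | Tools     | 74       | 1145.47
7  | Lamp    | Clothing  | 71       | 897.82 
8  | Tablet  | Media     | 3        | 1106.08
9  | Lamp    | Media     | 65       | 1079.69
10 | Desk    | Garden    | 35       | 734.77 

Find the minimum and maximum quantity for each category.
SELECT category, MIN(quantity), MAX(quantity)
FROM sales
GROUP BY category

Result:
  Clothing: min=71, max=71
  Furniture: min=59, max=59
  Garden: min=2, max=59
  Media: min=3, max=65
  Tools: min=74, max=74
  Toys: min=38, max=52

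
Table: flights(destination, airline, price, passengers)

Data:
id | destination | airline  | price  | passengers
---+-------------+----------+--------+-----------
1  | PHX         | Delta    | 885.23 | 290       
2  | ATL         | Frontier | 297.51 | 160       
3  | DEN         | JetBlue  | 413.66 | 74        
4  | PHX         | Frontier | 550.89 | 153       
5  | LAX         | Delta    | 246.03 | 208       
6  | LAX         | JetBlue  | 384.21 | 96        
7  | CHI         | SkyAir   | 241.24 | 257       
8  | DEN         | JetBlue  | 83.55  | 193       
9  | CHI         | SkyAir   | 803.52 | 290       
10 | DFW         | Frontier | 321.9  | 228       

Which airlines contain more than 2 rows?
SELECT airline, COUNT(*) as cnt
FROM flights
GROUP BY airline
HAVING COUNT(*) > 2

Result:
  Frontier: 3
  JetBlue: 3

Note: HAVING filters groups after aggregation, WHERE filters rows before.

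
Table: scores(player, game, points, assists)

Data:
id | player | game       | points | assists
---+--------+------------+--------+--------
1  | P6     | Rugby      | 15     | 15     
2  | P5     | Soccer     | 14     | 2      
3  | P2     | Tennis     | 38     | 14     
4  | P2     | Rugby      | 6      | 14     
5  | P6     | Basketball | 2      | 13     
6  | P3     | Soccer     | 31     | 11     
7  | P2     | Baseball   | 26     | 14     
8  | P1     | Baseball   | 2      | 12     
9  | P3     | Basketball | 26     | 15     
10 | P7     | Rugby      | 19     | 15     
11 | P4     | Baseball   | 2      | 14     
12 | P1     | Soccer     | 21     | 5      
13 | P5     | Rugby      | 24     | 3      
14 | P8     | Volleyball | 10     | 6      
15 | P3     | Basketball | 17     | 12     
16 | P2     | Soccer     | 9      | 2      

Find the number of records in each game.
SELECT game, COUNT(*) as count
FROM scores
GROUP BY game

Result:
  Baseball: 3
  Basketball: 3
  Rugby: 4
  Soccer: 4
  Tennis: 1
  Volleyball: 1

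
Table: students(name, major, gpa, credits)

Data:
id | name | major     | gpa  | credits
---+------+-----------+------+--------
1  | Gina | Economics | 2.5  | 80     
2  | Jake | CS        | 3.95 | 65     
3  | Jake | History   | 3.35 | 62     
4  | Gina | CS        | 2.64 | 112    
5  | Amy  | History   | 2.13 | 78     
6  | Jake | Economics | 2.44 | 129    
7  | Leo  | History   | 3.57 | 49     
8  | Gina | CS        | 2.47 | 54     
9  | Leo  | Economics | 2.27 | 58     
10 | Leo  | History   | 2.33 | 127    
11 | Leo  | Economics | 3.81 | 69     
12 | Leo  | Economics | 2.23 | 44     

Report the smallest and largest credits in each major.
SELECT major, MIN(credits), MAX(credits)
FROM students
GROUP BY major

Result:
  CS: min=54, max=112
  Economics: min=44, max=129
  History: min=49, max=127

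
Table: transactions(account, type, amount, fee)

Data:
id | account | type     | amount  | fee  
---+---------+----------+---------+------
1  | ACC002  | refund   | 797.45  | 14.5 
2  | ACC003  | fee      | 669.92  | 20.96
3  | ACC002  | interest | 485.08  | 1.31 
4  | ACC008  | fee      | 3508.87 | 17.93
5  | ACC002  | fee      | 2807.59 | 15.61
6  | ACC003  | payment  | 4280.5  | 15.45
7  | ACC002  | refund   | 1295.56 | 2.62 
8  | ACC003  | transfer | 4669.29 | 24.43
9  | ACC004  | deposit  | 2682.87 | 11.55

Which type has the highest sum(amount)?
SELECT type, SUM(amount) as val
FROM transactions
GROUP BY type
ORDER BY val DESC
LIMIT 1

Result: fee with sum(amount) = 6986.38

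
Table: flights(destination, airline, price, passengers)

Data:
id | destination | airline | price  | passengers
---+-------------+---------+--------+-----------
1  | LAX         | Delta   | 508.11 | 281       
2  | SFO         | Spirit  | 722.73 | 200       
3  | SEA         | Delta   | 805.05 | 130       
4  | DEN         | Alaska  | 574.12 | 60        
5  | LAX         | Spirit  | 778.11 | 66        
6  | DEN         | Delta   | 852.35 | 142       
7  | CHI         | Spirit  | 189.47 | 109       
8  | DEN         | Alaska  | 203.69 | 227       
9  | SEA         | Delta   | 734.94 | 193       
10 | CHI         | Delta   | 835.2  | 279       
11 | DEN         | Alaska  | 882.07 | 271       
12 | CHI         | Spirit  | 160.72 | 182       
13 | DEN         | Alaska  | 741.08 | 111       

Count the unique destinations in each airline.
SELECT airline, COUNT(DISTINCT destination)
FROM flights
GROUP BY airline

Result:
  Alaska: 1 distinct
  Delta: 4 distinct
  Spirit: 3 distinct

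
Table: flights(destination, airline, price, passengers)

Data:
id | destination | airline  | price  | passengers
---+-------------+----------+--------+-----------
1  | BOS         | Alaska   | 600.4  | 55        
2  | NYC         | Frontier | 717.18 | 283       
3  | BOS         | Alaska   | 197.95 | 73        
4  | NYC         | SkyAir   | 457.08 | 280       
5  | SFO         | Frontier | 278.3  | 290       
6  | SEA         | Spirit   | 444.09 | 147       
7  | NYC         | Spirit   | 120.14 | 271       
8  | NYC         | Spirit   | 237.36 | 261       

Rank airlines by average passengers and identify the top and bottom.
SELECT airline, AVG(passengers)
FROM flights
GROUP BY airline
ORDER BY AVG(passengers)

All groups:
  Alaska: 64.00
  Spirit: 226.33
  SkyAir: 280.00
  Frontier: 286.50

Highest: Frontier (286.50)
Lowest: Alaska (64.00)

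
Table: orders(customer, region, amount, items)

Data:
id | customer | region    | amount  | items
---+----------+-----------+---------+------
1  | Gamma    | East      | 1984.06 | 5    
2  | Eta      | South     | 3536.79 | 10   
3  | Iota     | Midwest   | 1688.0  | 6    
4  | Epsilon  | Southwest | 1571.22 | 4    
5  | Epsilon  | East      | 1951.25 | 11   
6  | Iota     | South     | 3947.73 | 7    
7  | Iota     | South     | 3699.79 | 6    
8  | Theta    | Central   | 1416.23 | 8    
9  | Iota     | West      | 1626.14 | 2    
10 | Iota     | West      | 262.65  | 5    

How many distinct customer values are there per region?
SELECT region, COUNT(DISTINCT customer)
FROM orders
GROUP BY region

Result:
  Central: 1 distinct
  East: 2 distinct
  Midwest: 1 distinct
  South: 2 distinct
  Southwest: 1 distinct
  West: 1 distinct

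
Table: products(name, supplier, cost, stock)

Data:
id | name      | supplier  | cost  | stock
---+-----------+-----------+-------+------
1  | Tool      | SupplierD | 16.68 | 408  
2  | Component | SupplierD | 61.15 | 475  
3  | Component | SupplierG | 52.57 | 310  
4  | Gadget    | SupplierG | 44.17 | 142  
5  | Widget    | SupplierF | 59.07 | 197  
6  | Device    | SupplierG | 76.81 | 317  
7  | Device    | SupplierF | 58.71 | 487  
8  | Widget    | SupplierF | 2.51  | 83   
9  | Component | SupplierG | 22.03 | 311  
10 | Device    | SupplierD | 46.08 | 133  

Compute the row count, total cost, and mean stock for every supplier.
SELECT supplier,
       COUNT(*) as cnt,
       SUM(cost) as total_cost,
       AVG(stock) as avg_stock
FROM products
GROUP BY supplier

Result:
  SupplierD: 3 records, 123.91 total cost, 338.67 avg stock
  SupplierF: 3 records, 120.29 total cost, 255.67 avg stock
  SupplierG: 4 records, 195.58 total cost, 270.00 avg stock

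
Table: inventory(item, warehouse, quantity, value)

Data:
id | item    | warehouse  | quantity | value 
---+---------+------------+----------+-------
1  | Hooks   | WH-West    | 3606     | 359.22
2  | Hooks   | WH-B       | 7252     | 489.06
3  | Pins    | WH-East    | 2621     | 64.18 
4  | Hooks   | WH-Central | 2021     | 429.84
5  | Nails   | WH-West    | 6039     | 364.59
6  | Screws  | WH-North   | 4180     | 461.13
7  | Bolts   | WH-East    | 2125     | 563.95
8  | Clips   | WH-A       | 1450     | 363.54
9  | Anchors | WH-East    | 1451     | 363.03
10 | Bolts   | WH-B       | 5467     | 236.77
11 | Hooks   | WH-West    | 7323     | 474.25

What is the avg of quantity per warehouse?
SELECT warehouse, AVG(quantity) as result
FROM inventory
GROUP BY warehouse

Result:
  WH-A: 1450.00
  WH-B: 6359.50
  WH-Central: 2021.00
  WH-East: 2065.67
  WH-North: 4180.00
  WH-West: 5656.00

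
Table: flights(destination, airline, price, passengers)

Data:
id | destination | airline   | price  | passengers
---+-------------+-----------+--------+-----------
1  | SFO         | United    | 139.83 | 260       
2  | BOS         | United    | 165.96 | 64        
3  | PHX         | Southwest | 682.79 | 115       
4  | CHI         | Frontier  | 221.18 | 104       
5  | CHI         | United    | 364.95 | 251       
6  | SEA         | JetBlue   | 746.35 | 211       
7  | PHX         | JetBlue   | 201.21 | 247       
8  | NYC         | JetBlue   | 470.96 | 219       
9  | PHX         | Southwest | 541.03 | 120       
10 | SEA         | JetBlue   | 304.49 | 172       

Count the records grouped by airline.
SELECT airline, COUNT(*) as count
FROM flights
GROUP BY airline

Result:
  Frontier: 1
  JetBlue: 4
  Southwest: 2
  United: 3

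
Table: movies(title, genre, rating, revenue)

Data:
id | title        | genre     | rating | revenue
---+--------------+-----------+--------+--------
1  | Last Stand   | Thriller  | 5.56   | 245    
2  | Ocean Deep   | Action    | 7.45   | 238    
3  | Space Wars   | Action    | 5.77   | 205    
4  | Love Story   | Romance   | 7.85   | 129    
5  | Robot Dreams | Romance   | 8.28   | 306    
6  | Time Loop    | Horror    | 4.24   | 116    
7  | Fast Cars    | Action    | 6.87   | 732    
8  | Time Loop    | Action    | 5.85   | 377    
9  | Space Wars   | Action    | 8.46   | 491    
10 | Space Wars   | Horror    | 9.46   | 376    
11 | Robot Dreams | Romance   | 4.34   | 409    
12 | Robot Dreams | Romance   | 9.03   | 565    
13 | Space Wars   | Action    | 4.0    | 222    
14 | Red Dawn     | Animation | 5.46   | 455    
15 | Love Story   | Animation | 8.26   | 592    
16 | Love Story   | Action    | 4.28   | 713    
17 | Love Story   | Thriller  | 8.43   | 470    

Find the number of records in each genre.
SELECT genre, COUNT(*) as count
FROM movies
GROUP BY genre

Result:
  Action: 7
  Animation: 2
  Horror: 2
  Romance: 4
  Thriller: 2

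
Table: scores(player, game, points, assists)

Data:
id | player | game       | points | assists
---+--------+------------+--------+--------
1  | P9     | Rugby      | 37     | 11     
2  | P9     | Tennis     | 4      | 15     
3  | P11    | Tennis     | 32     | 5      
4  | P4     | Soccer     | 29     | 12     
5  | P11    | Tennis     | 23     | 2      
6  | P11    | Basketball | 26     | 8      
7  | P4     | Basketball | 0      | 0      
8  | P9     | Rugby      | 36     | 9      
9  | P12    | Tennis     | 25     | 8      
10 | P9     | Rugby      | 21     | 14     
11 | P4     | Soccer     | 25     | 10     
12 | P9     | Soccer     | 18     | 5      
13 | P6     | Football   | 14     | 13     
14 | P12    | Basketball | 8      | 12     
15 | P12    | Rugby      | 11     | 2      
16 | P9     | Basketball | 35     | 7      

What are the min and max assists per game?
SELECT game, MIN(assists), MAX(assists)
FROM scores
GROUP BY game

Result:
  Basketball: min=0, max=12
  Football: min=13, max=13
  Rugby: min=2, max=14
  Soccer: min=5, max=12
  Tennis: min=2, max=15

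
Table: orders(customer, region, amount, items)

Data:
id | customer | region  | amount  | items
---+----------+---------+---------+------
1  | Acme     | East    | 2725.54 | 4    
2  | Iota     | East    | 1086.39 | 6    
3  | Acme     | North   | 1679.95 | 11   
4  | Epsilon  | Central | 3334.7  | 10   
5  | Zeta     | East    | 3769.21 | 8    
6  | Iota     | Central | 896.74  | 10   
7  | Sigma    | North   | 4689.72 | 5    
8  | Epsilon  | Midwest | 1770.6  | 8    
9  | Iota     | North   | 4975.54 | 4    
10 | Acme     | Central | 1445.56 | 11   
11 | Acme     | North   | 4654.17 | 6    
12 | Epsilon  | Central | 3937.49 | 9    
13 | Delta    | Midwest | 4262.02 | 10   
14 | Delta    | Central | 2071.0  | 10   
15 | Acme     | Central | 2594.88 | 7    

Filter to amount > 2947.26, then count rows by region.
SELECT region, COUNT(*)
FROM orders
WHERE amount > 2947.26
GROUP BY region

Note: WHERE filters rows before grouping.

Result:
  Central: 2
  East: 1
  Midwest: 1
  North: 3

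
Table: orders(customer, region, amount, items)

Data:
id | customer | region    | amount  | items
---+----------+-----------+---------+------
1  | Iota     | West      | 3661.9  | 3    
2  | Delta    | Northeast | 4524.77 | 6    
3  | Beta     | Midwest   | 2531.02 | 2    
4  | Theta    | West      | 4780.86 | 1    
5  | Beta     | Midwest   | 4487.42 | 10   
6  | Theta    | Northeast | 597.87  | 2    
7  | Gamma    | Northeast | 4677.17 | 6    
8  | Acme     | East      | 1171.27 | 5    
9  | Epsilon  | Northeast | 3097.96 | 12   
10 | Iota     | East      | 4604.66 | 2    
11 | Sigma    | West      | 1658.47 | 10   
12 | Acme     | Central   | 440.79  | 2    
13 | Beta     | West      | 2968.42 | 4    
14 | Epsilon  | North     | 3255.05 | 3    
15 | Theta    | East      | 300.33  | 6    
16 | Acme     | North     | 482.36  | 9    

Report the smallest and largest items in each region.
SELECT region, MIN(items), MAX(items)
FROM orders
GROUP BY region

Result:
  Central: min=2, max=2
  East: min=2, max=6
  Midwest: min=2, max=10
  North: min=3, max=9
  Northeast: min=2, max=12
  West: min=1, max=10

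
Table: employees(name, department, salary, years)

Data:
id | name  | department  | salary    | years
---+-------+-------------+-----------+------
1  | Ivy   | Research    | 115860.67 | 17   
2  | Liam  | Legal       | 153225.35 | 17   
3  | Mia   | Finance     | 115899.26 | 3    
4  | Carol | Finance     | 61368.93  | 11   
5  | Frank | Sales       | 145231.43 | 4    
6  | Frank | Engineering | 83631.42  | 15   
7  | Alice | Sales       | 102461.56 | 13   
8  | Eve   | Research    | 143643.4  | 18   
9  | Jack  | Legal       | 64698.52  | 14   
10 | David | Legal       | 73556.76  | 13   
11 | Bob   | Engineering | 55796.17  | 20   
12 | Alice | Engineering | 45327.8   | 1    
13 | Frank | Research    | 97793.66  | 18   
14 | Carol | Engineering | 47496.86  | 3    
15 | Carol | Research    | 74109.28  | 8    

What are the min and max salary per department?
SELECT department, MIN(salary), MAX(salary)
FROM employees
GROUP BY department

Result:
  Engineering: min=45327.80, max=83631.42
  Finance: min=61368.93, max=115899.26
  Legal: min=64698.52, max=153225.35
  Research: min=74109.28, max=143643.40
  Sales: min=102461.56, max=145231.43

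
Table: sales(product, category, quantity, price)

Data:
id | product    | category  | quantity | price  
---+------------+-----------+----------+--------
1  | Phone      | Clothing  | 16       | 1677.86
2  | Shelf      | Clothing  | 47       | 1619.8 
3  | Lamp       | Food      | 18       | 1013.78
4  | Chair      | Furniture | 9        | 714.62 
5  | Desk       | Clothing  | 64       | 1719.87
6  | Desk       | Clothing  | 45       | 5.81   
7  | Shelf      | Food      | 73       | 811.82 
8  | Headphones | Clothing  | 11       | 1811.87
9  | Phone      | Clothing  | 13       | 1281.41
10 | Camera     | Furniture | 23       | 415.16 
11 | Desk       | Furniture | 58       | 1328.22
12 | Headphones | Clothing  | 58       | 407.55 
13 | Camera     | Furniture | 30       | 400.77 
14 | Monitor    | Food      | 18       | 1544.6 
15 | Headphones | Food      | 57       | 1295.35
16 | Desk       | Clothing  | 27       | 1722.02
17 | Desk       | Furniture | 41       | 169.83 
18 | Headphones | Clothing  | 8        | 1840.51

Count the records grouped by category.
SELECT category, COUNT(*) as count
FROM sales
GROUP BY category

Result:
  Clothing: 9
  Food: 4
  Furniture: 5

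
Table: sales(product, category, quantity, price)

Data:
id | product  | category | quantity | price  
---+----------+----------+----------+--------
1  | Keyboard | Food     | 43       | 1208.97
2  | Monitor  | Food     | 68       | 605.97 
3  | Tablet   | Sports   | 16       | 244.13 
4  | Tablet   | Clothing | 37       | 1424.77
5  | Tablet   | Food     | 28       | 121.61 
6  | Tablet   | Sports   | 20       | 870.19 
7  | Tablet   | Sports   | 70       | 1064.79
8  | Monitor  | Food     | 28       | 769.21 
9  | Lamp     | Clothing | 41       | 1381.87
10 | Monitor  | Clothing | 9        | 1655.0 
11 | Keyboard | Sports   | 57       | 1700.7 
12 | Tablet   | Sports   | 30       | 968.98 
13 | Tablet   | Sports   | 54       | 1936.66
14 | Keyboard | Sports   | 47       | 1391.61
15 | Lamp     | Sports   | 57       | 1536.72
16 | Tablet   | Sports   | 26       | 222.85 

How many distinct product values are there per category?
SELECT category, COUNT(DISTINCT product)
FROM sales
GROUP BY category

Result:
  Clothing: 3 distinct
  Food: 3 distinct
  Sports: 3 distinct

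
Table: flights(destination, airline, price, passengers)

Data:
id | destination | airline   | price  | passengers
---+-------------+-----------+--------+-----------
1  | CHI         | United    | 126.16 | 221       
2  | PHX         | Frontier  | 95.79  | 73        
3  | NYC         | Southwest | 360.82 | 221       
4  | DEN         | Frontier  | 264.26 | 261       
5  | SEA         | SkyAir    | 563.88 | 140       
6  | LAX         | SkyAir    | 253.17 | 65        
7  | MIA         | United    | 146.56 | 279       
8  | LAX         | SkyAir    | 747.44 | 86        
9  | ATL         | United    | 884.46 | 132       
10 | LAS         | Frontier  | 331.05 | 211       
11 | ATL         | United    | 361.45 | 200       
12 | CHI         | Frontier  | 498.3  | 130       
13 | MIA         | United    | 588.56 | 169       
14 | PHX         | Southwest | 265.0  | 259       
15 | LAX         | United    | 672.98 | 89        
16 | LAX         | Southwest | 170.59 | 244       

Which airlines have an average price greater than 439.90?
SELECT airline, AVG(price)
FROM flights
GROUP BY airline
HAVING AVG(price) > 439.90

Result:
  SkyAir: avg=521.50
  United: avg=463.36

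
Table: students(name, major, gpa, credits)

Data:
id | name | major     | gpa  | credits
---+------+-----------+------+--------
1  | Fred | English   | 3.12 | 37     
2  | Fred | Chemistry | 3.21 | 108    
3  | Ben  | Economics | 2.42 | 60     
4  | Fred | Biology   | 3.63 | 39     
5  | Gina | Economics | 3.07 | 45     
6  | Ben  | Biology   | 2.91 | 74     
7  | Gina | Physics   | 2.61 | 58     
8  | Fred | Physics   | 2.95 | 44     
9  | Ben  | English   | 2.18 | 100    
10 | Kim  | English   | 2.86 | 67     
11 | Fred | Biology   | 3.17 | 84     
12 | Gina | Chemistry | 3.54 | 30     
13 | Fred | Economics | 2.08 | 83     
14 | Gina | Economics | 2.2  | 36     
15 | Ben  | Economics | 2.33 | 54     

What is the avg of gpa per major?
SELECT major, AVG(gpa) as result
FROM students
GROUP BY major

Result:
  Biology: 3.24
  Chemistry: 3.38
  Economics: 2.42
  English: 2.72
  Physics: 2.78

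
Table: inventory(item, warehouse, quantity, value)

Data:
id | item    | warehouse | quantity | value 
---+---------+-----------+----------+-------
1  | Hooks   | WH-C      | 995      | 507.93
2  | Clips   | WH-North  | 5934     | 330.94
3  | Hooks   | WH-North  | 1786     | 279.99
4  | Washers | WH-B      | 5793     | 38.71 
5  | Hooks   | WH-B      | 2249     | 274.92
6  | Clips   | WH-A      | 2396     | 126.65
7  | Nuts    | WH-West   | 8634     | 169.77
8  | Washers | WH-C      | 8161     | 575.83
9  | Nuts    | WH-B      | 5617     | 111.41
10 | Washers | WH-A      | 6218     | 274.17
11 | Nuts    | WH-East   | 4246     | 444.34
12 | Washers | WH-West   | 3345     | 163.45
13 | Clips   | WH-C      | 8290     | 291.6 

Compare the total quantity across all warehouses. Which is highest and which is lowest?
SELECT warehouse, SUM(quantity)
FROM inventory
GROUP BY warehouse
ORDER BY SUM(quantity)

All groups:
  WH-East: 4246
  WH-North: 7720
  WH-A: 8614
  WH-West: 11979
  WH-B: 13659
  WH-C: 17446

Highest: WH-C (17446)
Lowest: WH-East (4246)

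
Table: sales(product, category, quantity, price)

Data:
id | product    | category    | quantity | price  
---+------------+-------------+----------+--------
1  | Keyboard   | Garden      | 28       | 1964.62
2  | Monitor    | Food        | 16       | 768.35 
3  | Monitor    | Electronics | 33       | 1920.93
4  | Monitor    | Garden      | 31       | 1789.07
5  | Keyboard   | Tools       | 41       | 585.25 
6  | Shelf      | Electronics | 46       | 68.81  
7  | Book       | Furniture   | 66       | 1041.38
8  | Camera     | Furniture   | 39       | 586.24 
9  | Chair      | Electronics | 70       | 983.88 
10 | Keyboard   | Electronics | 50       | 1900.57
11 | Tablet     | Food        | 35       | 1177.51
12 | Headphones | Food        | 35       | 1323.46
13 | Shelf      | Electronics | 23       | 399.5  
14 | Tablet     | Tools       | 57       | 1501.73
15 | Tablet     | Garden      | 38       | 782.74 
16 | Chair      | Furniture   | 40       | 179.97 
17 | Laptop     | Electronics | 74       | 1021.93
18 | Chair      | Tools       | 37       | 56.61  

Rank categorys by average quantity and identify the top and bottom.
SELECT category, AVG(quantity)
FROM sales
GROUP BY category
ORDER BY AVG(quantity)

All groups:
  Food: 28.67
  Garden: 32.33
  Tools: 45.00
  Furniture: 48.33
  Electronics: 49.33

Highest: Electronics (49.33)
Lowest: Food (28.67)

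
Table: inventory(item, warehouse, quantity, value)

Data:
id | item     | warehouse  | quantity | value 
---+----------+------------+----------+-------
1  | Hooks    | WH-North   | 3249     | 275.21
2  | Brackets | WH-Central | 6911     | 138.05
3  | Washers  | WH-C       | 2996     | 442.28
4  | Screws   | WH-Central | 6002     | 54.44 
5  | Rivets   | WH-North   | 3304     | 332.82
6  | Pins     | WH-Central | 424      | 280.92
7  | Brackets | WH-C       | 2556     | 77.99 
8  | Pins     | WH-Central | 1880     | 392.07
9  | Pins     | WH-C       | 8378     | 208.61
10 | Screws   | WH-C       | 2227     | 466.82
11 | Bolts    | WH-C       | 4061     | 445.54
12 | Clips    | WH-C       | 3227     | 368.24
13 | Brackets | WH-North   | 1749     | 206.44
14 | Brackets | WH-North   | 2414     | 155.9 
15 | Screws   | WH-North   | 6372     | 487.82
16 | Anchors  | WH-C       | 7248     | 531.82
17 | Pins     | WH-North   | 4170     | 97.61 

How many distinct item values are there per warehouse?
SELECT warehouse, COUNT(DISTINCT item)
FROM inventory
GROUP BY warehouse

Result:
  WH-C: 7 distinct
  WH-Central: 3 distinct
  WH-North: 5 distinct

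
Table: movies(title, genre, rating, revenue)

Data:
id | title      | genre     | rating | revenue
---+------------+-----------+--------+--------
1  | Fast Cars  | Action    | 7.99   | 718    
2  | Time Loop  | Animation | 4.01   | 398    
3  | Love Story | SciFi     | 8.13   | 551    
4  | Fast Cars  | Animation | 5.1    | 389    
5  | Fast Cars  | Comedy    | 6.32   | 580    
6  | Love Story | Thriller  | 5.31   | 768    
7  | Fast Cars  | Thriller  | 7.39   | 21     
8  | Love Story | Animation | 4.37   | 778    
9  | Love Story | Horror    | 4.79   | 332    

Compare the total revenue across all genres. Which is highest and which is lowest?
SELECT genre, SUM(revenue)
FROM movies
GROUP BY genre
ORDER BY SUM(revenue)

All groups:
  Horror: 332
  SciFi: 551
  Comedy: 580
  Action: 718
  Thriller: 789
  Animation: 1565

Highest: Animation (1565)
Lowest: Horror (332)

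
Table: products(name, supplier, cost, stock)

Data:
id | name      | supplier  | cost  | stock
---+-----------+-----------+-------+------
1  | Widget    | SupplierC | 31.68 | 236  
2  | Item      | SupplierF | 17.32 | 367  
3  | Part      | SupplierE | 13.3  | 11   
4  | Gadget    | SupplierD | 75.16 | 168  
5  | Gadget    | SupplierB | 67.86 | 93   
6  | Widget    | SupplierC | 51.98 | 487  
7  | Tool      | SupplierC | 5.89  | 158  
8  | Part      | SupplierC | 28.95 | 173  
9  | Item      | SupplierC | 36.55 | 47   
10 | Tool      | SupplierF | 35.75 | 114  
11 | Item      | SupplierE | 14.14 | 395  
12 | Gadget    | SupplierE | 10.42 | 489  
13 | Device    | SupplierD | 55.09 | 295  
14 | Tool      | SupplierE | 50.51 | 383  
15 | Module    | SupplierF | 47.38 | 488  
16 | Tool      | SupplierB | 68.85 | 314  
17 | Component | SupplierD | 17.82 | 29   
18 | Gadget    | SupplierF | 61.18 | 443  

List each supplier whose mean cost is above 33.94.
SELECT supplier, AVG(cost)
FROM products
GROUP BY supplier
HAVING AVG(cost) > 33.94

Result:
  SupplierB: avg=68.36
  SupplierD: avg=49.36
  SupplierF: avg=40.41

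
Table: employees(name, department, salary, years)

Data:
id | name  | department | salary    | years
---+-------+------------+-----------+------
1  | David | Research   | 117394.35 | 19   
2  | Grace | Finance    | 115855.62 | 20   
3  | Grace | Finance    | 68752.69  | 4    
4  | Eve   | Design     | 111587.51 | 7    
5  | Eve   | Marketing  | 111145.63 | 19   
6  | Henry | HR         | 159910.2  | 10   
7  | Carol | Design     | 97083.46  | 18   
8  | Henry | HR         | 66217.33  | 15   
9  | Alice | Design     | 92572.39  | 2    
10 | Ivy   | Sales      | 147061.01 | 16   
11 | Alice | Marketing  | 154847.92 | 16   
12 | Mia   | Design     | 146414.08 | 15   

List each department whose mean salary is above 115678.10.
SELECT department, AVG(salary)
FROM employees
GROUP BY department
HAVING AVG(salary) > 115678.10

Result:
  Marketing: avg=132996.78
  Research: avg=117394.35
  Sales: avg=147061.01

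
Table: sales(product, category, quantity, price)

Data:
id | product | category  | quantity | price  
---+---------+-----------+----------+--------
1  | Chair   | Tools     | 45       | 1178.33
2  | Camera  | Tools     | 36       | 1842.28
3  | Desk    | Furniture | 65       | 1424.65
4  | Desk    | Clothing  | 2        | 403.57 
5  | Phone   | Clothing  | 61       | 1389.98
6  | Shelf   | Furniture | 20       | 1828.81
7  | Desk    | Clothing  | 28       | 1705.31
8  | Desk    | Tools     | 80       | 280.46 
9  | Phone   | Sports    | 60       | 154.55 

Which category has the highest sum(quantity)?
SELECT category, SUM(quantity) as val
FROM sales
GROUP BY category
ORDER BY val DESC
LIMIT 1

Result: Tools with sum(quantity) = 161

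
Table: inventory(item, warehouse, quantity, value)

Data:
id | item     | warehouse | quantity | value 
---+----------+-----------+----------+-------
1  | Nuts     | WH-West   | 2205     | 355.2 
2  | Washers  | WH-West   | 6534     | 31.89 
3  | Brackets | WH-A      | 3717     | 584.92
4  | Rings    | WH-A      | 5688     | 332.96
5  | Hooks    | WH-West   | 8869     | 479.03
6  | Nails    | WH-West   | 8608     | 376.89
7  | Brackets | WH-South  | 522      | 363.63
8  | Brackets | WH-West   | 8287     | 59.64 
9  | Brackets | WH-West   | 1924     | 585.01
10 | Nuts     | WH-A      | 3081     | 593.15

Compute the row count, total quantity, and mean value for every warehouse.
SELECT warehouse,
       COUNT(*) as cnt,
       SUM(quantity) as total_quantity,
       AVG(value) as avg_value
FROM inventory
GROUP BY warehouse

Result:
  WH-A: 3 records, 12486 total quantity, 503.68 avg value
  WH-South: 1 records, 522 total quantity, 363.63 avg value
  WH-West: 6 records, 36427 total quantity, 314.61 avg value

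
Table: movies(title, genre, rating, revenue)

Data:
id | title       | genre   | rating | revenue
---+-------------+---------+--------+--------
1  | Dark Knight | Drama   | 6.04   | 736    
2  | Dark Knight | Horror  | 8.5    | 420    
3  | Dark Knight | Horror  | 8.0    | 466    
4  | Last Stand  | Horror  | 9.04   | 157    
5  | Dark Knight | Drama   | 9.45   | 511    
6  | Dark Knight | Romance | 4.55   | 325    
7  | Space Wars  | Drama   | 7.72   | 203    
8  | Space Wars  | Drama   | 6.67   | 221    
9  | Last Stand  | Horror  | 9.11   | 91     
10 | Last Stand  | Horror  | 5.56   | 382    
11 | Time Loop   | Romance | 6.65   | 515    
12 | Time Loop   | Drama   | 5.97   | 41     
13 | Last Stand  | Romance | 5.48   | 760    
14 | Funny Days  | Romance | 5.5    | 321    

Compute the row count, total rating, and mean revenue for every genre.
SELECT genre,
       COUNT(*) as cnt,
       SUM(rating) as total_rating,
       AVG(revenue) as avg_revenue
FROM movies
GROUP BY genre

Result:
  Drama: 5 records, 35.85 total rating, 342.40 avg revenue
  Horror: 5 records, 40.21 total rating, 303.20 avg revenue
  Romance: 4 records, 22.18 total rating, 480.25 avg revenue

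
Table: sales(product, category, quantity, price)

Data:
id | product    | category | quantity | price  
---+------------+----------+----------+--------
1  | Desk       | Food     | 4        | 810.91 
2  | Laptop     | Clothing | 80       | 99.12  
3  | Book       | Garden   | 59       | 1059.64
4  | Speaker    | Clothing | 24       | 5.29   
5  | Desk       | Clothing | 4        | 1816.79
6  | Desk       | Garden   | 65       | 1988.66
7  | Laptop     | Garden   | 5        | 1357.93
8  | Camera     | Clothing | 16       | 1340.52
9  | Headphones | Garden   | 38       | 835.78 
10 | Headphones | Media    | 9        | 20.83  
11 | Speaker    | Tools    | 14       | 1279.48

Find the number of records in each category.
SELECT category, COUNT(*) as count
FROM sales
GROUP BY category

Result:
  Clothing: 4
  Food: 1
  Garden: 4
  Media: 1
  Tools: 1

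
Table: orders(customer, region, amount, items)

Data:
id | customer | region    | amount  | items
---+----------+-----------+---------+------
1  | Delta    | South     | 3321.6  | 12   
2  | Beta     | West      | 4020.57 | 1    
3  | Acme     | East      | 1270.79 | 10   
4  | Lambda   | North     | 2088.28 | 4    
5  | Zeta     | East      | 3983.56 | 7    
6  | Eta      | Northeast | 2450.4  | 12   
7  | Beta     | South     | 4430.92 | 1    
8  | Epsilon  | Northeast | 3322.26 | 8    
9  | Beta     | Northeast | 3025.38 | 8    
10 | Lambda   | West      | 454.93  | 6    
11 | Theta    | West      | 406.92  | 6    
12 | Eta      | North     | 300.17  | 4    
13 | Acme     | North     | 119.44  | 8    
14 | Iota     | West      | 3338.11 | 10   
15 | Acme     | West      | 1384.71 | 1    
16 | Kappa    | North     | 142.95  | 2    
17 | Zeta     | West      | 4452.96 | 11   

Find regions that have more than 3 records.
SELECT region, COUNT(*) as cnt
FROM orders
GROUP BY region
HAVING COUNT(*) > 3

Result:
  North: 4
  West: 6

Note: HAVING filters groups after aggregation, WHERE filters rows before.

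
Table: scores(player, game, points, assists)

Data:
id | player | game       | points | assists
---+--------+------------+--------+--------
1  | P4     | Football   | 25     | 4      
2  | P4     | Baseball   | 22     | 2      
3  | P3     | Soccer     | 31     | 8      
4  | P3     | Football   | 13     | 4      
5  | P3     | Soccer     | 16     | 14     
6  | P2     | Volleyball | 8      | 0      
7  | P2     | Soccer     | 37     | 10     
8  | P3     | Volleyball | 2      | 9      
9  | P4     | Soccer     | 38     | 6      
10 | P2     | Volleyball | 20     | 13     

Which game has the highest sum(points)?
SELECT game, SUM(points) as val
FROM scores
GROUP BY game
ORDER BY val DESC
LIMIT 1

Result: Soccer with sum(points) = 122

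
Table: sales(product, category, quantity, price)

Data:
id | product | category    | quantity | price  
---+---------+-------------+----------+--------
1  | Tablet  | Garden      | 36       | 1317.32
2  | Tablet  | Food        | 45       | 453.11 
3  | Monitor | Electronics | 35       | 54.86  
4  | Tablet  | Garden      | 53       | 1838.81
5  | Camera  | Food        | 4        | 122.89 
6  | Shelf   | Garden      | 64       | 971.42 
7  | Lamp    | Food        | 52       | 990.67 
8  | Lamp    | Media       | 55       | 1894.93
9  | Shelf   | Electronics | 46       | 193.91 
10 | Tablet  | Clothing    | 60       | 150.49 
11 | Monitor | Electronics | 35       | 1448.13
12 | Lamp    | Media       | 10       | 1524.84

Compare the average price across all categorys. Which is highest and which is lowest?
SELECT category, AVG(price)
FROM sales
GROUP BY category
ORDER BY AVG(price)

All groups:
  Clothing: 150.49
  Food: 522.22
  Electronics: 565.63
  Garden: 1375.85
  Media: 1709.89

Highest: Media (1709.89)
Lowest: Clothing (150.49)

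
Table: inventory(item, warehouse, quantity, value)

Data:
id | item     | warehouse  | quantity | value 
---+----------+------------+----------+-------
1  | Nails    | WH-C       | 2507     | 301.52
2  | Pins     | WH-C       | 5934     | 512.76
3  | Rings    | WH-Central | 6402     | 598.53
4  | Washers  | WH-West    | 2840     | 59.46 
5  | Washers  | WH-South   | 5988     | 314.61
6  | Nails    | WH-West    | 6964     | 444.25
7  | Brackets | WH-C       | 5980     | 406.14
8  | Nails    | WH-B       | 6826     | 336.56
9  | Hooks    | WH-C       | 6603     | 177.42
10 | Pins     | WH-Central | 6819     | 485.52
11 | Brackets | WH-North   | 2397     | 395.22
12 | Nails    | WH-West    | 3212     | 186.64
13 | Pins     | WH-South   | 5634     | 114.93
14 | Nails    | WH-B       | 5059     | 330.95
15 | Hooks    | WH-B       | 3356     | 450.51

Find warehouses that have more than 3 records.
SELECT warehouse, COUNT(*) as cnt
FROM inventory
GROUP BY warehouse
HAVING COUNT(*) > 3

Result:
  WH-C: 4

Note: HAVING filters groups after aggregation, WHERE filters rows before.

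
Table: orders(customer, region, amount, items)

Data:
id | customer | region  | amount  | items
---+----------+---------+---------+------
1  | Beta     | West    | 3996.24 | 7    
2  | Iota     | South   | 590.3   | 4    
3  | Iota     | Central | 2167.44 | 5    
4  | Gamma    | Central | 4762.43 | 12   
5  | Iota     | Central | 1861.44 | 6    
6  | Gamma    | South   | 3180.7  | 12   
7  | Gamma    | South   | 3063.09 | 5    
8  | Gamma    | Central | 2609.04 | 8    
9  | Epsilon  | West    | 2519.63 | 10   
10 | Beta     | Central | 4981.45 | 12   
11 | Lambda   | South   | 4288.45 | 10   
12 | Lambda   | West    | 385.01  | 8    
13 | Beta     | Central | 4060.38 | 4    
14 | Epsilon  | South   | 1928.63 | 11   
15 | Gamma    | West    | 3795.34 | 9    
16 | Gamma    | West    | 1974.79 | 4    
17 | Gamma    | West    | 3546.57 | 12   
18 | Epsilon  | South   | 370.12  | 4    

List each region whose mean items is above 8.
SELECT region, AVG(items)
FROM orders
GROUP BY region
HAVING AVG(items) > 8

Result:
  West: avg=8.33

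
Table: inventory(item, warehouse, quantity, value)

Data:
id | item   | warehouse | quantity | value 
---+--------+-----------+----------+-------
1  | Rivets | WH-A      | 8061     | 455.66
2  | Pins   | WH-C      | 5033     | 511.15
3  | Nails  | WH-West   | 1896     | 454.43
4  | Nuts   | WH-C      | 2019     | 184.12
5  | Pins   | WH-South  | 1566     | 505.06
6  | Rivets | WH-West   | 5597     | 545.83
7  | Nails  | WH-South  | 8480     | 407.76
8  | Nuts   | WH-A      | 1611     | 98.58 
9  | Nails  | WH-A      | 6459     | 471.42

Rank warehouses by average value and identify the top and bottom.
SELECT warehouse, AVG(value)
FROM inventory
GROUP BY warehouse
ORDER BY AVG(value)

All groups:
  WH-A: 341.89
  WH-C: 347.64
  WH-South: 456.41
  WH-West: 500.13

Highest: WH-West (500.13)
Lowest: WH-A (341.89)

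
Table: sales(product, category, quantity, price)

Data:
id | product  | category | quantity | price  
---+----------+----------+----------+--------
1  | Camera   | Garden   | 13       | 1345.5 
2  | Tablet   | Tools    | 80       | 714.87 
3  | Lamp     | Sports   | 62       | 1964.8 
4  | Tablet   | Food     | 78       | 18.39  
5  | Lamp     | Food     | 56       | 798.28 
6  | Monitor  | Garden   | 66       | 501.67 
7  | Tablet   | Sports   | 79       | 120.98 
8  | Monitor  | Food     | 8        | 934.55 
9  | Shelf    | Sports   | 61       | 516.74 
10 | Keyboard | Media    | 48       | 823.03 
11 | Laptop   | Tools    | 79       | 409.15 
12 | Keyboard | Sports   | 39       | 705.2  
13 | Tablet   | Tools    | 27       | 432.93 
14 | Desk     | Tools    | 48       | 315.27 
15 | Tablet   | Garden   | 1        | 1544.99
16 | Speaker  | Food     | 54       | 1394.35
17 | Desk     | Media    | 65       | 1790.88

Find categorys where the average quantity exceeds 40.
SELECT category, AVG(quantity)
FROM sales
GROUP BY category
HAVING AVG(quantity) > 40

Result:
  Food: avg=49.00
  Media: avg=56.50
  Sports: avg=60.25
  Tools: avg=58.50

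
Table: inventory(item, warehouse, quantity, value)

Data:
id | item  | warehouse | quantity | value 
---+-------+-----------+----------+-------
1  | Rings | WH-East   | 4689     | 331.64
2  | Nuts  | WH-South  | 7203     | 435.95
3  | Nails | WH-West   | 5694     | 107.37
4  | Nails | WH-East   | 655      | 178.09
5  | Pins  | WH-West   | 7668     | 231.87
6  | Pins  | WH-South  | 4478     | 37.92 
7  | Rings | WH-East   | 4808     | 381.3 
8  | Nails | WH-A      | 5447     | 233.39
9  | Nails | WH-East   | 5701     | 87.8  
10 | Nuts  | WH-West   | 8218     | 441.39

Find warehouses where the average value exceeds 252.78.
SELECT warehouse, AVG(value)
FROM inventory
GROUP BY warehouse
HAVING AVG(value) > 252.78

Result:
  WH-West: avg=260.21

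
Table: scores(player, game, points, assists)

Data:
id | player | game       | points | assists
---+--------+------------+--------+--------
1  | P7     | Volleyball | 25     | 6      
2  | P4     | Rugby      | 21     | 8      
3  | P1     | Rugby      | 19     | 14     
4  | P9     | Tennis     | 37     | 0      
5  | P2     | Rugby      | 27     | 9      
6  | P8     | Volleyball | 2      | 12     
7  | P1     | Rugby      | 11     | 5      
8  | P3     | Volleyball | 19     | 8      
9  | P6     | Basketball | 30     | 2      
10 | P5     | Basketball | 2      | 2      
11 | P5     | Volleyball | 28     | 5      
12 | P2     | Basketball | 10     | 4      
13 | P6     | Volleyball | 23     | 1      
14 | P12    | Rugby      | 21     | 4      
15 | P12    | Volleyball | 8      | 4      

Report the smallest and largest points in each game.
SELECT game, MIN(points), MAX(points)
FROM scores
GROUP BY game

Result:
  Basketball: min=2, max=30
  Rugby: min=11, max=27
  Tennis: min=37, max=37
  Volleyball: min=2, max=28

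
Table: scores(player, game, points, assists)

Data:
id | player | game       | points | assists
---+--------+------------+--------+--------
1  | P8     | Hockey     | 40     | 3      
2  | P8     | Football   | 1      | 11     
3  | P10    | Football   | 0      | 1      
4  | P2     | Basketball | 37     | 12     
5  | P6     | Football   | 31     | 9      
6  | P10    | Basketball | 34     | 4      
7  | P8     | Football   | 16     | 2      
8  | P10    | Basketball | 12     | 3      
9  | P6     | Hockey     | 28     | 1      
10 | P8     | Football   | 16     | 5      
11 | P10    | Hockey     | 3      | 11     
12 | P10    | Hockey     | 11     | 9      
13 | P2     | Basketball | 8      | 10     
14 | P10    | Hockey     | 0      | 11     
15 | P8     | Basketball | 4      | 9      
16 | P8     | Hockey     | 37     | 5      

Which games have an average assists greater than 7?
SELECT game, AVG(assists)
FROM scores
GROUP BY game
HAVING AVG(assists) > 7

Result:
  Basketball: avg=7.60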